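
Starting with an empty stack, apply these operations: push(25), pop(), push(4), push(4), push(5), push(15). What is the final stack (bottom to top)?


push(25) -> [25]
pop() returns 25 -> []
push(4) -> [4]
push(4) -> [4, 4]
push(5) -> [4, 4, 5]
push(15) -> [4, 4, 5, 15]
Final stack (bottom to top): [4, 4, 5, 15]


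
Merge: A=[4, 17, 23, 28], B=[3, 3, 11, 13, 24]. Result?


Compare heads, take smaller each step.
Merged: [3, 3, 4, 11, 13, 17, 23, 24, 28]


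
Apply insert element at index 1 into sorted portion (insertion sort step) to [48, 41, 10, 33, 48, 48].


After one pass: [41, 48, 10, 33, 48, 48]


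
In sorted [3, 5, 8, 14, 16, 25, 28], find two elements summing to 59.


Two pointers: lo=0, hi=6
No pair sums to 59


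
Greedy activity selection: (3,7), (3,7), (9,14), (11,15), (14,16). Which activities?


Greedy: pick earliest-ending, then skip overlaps.
Selected (3 activities): [(3, 7), (9, 14), (14, 16)]


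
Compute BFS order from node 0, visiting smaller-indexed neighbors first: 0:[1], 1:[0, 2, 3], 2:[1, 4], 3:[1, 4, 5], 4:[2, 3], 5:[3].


BFS queue: start with [0]
Visit order: [0, 1, 2, 3, 4, 5]


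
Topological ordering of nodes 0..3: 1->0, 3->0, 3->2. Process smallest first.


Kahn's algorithm, process smallest node first
Order: [1, 3, 0, 2]


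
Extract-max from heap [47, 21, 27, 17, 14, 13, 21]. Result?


Max = 47
Replace root with last, heapify down
Resulting heap: [27, 21, 21, 17, 14, 13]


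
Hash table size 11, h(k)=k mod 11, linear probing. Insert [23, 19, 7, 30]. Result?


Insertions: 23->slot 1; 19->slot 8; 7->slot 7; 30->slot 9
Table: [None, 23, None, None, None, None, None, 7, 19, 30, None]


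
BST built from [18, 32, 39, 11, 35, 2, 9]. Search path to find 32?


BST root = 18
Search for 32: compare at each node
Path: [18, 32]


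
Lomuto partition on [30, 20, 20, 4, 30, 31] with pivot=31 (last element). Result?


Elements <= 31 go left of pivot.
Result: [30, 20, 20, 4, 30, 31], pivot at index 5


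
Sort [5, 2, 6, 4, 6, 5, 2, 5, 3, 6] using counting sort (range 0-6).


Count array: [0, 0, 2, 1, 1, 3, 3]
Reconstruct: [2, 2, 3, 4, 5, 5, 5, 6, 6, 6]


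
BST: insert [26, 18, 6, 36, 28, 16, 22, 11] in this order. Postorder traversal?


Root = 26; build tree by BST insertion.
Postorder traversal: [11, 16, 6, 22, 18, 28, 36, 26]


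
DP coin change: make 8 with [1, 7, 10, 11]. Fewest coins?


dp[0]=0; dp[i]=1+min(dp[i-c] for c in coins)
...dp[3]=3, dp[4]=4, dp[5]=5, dp[6]=6, dp[7]=1, dp[8]=2
Minimum coins for 8 = 2


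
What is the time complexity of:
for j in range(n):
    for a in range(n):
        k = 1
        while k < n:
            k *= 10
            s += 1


Per nesting level: O(n) * O(n) * O(log n) = O(n^2 log n)
Complexity: O(n^2 log n)


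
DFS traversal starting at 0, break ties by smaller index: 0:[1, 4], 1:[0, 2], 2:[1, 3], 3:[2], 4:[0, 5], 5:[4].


DFS stack-based: start with [0]
Visit order: [0, 1, 2, 3, 4, 5]


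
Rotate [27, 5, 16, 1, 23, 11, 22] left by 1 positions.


Left rotate by 1: [5, 16, 1, 23, 11, 22, 27]


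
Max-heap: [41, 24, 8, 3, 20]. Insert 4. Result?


Append 4: [41, 24, 8, 3, 20, 4]
Bubble up: no swaps needed
Result: [41, 24, 8, 3, 20, 4]


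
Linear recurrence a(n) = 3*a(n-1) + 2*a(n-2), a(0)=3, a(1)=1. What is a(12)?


Build bottom-up:
...a(10)=213825, a(11)=761549, a(12)=3*761549+2*213825=2712297


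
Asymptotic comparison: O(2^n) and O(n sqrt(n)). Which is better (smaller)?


n^1.5 grows slower than exponential
O(n sqrt(n)) is asymptotically smaller; O(2^n) grows faster


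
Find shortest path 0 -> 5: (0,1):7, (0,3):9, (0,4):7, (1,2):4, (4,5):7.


Dijkstra from 0:
Distances: {0: 0, 1: 7, 2: 11, 3: 9, 4: 7, 5: 14}
Shortest distance to 5 = 14, path = [0, 4, 5]


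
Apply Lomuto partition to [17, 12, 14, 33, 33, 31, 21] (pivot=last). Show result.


Elements <= 21 go left of pivot.
Result: [17, 12, 14, 21, 33, 31, 33], pivot at index 3


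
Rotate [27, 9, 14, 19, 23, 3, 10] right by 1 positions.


Right rotate by 1: [10, 27, 9, 14, 19, 23, 3]


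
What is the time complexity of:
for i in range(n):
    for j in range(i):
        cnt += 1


Per nesting level: O(n) * O(n) [triangular over i] = O(n^2)
Complexity: O(n^2)


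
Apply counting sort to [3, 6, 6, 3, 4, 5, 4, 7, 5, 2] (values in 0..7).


Count array: [0, 0, 1, 2, 2, 2, 2, 1]
Reconstruct: [2, 3, 3, 4, 4, 5, 5, 6, 6, 7]


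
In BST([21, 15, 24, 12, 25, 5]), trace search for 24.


BST root = 21
Search for 24: compare at each node
Path: [21, 24]


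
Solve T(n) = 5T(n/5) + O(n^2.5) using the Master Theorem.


a=5, b=5, c=2.5. log_5(5)=1 < c=2.5. Case 3: O(n^c) = O(n^2.500)
Complexity: O(n^2.500)


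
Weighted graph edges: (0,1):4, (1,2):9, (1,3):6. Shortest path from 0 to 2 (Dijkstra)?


Dijkstra from 0:
Distances: {0: 0, 1: 4, 2: 13, 3: 10}
Shortest distance to 2 = 13, path = [0, 1, 2]


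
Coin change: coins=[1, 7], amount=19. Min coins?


dp[0]=0; dp[i]=1+min(dp[i-c] for c in coins)
...dp[14]=2, dp[15]=3, dp[16]=4, dp[17]=5, dp[18]=6, dp[19]=7
Minimum coins for 19 = 7


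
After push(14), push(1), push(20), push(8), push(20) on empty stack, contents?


push(14) -> [14]
push(1) -> [14, 1]
push(20) -> [14, 1, 20]
push(8) -> [14, 1, 20, 8]
push(20) -> [14, 1, 20, 8, 20]
Final stack (bottom to top): [14, 1, 20, 8, 20]


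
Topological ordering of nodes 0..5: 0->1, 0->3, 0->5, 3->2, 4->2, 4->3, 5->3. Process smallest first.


Kahn's algorithm, process smallest node first
Order: [0, 1, 4, 5, 3, 2]


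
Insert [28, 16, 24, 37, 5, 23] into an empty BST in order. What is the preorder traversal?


Root = 28; build tree by BST insertion.
Preorder traversal: [28, 16, 5, 24, 23, 37]


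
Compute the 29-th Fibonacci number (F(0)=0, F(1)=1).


F(n)=F(n-1)+F(n-2)
...F(27)=196418, F(28)=317811, F(29)=514229


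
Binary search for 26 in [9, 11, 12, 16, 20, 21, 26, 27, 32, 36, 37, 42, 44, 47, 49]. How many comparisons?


Search for 26:
[0,14] mid=7 arr[7]=27
[0,6] mid=3 arr[3]=16
[4,6] mid=5 arr[5]=21
[6,6] mid=6 arr[6]=26
Total: 4 comparisons


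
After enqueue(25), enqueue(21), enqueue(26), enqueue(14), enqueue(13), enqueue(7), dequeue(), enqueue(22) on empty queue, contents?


enqueue(25) -> [25]
enqueue(21) -> [25, 21]
enqueue(26) -> [25, 21, 26]
enqueue(14) -> [25, 21, 26, 14]
enqueue(13) -> [25, 21, 26, 14, 13]
enqueue(7) -> [25, 21, 26, 14, 13, 7]
dequeue() returns 25 -> [21, 26, 14, 13, 7]
enqueue(22) -> [21, 26, 14, 13, 7, 22]
Final queue (front to back): [21, 26, 14, 13, 7, 22]


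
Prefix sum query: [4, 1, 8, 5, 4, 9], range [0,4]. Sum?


Prefix sums: [0, 4, 5, 13, 18, 22, 31]
Sum[0..4] = prefix[5] - prefix[0] = 22 - 0 = 22


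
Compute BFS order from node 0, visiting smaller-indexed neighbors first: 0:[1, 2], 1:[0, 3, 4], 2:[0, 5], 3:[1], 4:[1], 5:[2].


BFS queue: start with [0]
Visit order: [0, 1, 2, 3, 4, 5]


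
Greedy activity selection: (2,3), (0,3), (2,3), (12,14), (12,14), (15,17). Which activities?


Greedy: pick earliest-ending, then skip overlaps.
Selected (3 activities): [(2, 3), (12, 14), (15, 17)]


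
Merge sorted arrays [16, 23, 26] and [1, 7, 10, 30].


Compare heads, take smaller each step.
Merged: [1, 7, 10, 16, 23, 26, 30]


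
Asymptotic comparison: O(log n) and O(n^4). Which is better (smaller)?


logarithmic grows slower than quartic
O(log n) is asymptotically smaller; O(n^4) grows faster


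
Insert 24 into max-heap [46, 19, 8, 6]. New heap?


Append 24: [46, 19, 8, 6, 24]
Bubble up: swap idx 4(24) with idx 1(19)
Result: [46, 24, 8, 6, 19]


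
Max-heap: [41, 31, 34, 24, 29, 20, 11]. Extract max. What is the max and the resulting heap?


Max = 41
Replace root with last, heapify down
Resulting heap: [34, 31, 20, 24, 29, 11]


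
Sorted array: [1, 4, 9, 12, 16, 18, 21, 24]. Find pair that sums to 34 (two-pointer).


Two pointers: lo=0, hi=7
Found pair: (16, 18) summing to 34


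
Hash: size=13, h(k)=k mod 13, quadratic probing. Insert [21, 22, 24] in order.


Insertions: 21->slot 8; 22->slot 9; 24->slot 11
Table: [None, None, None, None, None, None, None, None, 21, 22, None, 24, None]


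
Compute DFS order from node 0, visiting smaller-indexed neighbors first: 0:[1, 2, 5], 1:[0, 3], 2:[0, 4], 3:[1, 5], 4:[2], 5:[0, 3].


DFS stack-based: start with [0]
Visit order: [0, 1, 3, 5, 2, 4]


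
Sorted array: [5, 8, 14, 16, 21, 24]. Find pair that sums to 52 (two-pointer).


Two pointers: lo=0, hi=5
No pair sums to 52


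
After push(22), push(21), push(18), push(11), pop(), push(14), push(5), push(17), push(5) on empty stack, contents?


push(22) -> [22]
push(21) -> [22, 21]
push(18) -> [22, 21, 18]
push(11) -> [22, 21, 18, 11]
pop() returns 11 -> [22, 21, 18]
push(14) -> [22, 21, 18, 14]
push(5) -> [22, 21, 18, 14, 5]
push(17) -> [22, 21, 18, 14, 5, 17]
push(5) -> [22, 21, 18, 14, 5, 17, 5]
Final stack (bottom to top): [22, 21, 18, 14, 5, 17, 5]


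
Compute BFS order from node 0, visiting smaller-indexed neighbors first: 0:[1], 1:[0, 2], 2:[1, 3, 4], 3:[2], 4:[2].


BFS queue: start with [0]
Visit order: [0, 1, 2, 3, 4]


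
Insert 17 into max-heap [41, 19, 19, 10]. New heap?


Append 17: [41, 19, 19, 10, 17]
Bubble up: no swaps needed
Result: [41, 19, 19, 10, 17]


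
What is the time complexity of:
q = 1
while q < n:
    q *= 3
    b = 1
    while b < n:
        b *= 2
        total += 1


Per nesting level: O(log n) * O(log n) = O((log n)^2)
Complexity: O((log n)^2)


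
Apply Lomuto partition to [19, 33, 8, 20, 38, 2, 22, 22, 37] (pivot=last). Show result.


Elements <= 37 go left of pivot.
Result: [19, 33, 8, 20, 2, 22, 22, 37, 38], pivot at index 7


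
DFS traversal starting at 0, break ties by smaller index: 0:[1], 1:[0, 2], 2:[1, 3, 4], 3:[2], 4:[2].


DFS stack-based: start with [0]
Visit order: [0, 1, 2, 3, 4]


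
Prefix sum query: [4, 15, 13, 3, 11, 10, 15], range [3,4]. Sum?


Prefix sums: [0, 4, 19, 32, 35, 46, 56, 71]
Sum[3..4] = prefix[5] - prefix[3] = 46 - 32 = 14


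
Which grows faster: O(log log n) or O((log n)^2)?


double-logarithmic grows slower than polylogarithmic
O(log log n) is asymptotically smaller; O((log n)^2) grows faster


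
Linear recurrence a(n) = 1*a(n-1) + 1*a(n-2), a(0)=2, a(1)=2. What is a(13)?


Build bottom-up:
...a(11)=288, a(12)=466, a(13)=1*466+1*288=754


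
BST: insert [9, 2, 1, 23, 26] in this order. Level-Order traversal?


Root = 9; build tree by BST insertion.
Level-Order traversal: [9, 2, 23, 1, 26]


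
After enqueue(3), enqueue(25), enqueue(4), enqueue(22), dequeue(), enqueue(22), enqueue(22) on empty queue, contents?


enqueue(3) -> [3]
enqueue(25) -> [3, 25]
enqueue(4) -> [3, 25, 4]
enqueue(22) -> [3, 25, 4, 22]
dequeue() returns 3 -> [25, 4, 22]
enqueue(22) -> [25, 4, 22, 22]
enqueue(22) -> [25, 4, 22, 22, 22]
Final queue (front to back): [25, 4, 22, 22, 22]


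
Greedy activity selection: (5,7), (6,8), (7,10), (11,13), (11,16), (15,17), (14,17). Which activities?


Greedy: pick earliest-ending, then skip overlaps.
Selected (4 activities): [(5, 7), (7, 10), (11, 13), (15, 17)]


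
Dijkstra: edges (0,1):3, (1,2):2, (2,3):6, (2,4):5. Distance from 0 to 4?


Dijkstra from 0:
Distances: {0: 0, 1: 3, 2: 5, 3: 11, 4: 10}
Shortest distance to 4 = 10, path = [0, 1, 2, 4]


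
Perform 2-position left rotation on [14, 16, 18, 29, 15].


Left rotate by 2: [18, 29, 15, 14, 16]


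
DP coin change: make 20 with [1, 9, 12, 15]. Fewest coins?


dp[0]=0; dp[i]=1+min(dp[i-c] for c in coins)
...dp[15]=1, dp[16]=2, dp[17]=3, dp[18]=2, dp[19]=3, dp[20]=4
Minimum coins for 20 = 4


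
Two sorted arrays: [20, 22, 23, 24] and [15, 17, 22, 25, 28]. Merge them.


Compare heads, take smaller each step.
Merged: [15, 17, 20, 22, 22, 23, 24, 25, 28]


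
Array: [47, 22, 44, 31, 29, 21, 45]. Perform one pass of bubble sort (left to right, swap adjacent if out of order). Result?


After one pass: [22, 44, 31, 29, 21, 45, 47]


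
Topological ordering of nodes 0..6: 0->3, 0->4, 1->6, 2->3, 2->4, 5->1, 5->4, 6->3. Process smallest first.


Kahn's algorithm, process smallest node first
Order: [0, 2, 5, 1, 4, 6, 3]


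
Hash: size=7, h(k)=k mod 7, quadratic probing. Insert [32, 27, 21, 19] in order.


Insertions: 32->slot 4; 27->slot 6; 21->slot 0; 19->slot 5
Table: [21, None, None, None, 32, 19, 27]


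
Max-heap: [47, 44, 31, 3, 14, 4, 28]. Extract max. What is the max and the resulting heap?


Max = 47
Replace root with last, heapify down
Resulting heap: [44, 28, 31, 3, 14, 4]


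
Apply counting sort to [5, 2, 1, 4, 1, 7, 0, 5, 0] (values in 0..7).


Count array: [2, 2, 1, 0, 1, 2, 0, 1]
Reconstruct: [0, 0, 1, 1, 2, 4, 5, 5, 7]


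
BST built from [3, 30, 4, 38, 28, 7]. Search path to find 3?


BST root = 3
Search for 3: compare at each node
Path: [3]


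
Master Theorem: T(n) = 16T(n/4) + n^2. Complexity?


a=16, b=4, c=2. log_4(16)=2 = c=2. Case 2: O(n^c log n) = O(n^2 log n)
Complexity: O(n^2 log n)


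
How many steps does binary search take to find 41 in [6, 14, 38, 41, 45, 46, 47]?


Search for 41:
[0,6] mid=3 arr[3]=41
Total: 1 comparisons


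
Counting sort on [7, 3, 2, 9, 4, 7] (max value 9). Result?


Count array: [0, 0, 1, 1, 1, 0, 0, 2, 0, 1]
Reconstruct: [2, 3, 4, 7, 7, 9]


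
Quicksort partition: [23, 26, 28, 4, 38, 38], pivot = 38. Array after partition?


Elements <= 38 go left of pivot.
Result: [23, 26, 28, 4, 38, 38], pivot at index 5


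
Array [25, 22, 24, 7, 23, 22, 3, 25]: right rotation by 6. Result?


Right rotate by 6: [24, 7, 23, 22, 3, 25, 25, 22]


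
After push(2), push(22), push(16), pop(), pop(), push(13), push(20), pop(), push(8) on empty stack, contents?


push(2) -> [2]
push(22) -> [2, 22]
push(16) -> [2, 22, 16]
pop() returns 16 -> [2, 22]
pop() returns 22 -> [2]
push(13) -> [2, 13]
push(20) -> [2, 13, 20]
pop() returns 20 -> [2, 13]
push(8) -> [2, 13, 8]
Final stack (bottom to top): [2, 13, 8]


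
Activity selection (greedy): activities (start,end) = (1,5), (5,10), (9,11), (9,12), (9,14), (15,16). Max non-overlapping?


Greedy: pick earliest-ending, then skip overlaps.
Selected (3 activities): [(1, 5), (5, 10), (15, 16)]


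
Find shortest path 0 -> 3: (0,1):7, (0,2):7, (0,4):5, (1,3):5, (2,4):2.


Dijkstra from 0:
Distances: {0: 0, 1: 7, 2: 7, 3: 12, 4: 5}
Shortest distance to 3 = 12, path = [0, 1, 3]


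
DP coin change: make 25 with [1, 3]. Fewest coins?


dp[0]=0; dp[i]=1+min(dp[i-c] for c in coins)
...dp[20]=8, dp[21]=7, dp[22]=8, dp[23]=9, dp[24]=8, dp[25]=9
Minimum coins for 25 = 9


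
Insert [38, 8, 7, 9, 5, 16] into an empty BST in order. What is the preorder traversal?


Root = 38; build tree by BST insertion.
Preorder traversal: [38, 8, 7, 5, 9, 16]


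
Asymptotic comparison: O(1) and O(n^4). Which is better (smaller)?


constant grows slower than quartic
O(1) is asymptotically smaller; O(n^4) grows faster


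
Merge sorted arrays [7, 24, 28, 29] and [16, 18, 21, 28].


Compare heads, take smaller each step.
Merged: [7, 16, 18, 21, 24, 28, 28, 29]


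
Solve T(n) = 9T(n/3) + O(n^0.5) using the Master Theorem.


a=9, b=3, c=0.5. log_3(9)=2 > c=0.5. Case 1: O(n^log_b(a)) = O(n^2)
Complexity: O(n^2)


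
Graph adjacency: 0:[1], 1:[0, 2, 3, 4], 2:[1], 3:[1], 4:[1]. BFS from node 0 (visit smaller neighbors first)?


BFS queue: start with [0]
Visit order: [0, 1, 2, 3, 4]


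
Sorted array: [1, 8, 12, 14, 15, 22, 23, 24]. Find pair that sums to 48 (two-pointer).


Two pointers: lo=0, hi=7
No pair sums to 48


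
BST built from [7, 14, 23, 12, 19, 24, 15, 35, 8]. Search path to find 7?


BST root = 7
Search for 7: compare at each node
Path: [7]


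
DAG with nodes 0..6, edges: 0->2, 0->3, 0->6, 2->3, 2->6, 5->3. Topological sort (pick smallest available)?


Kahn's algorithm, process smallest node first
Order: [0, 1, 2, 4, 5, 3, 6]


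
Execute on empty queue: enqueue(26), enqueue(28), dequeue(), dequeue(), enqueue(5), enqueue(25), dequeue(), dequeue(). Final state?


enqueue(26) -> [26]
enqueue(28) -> [26, 28]
dequeue() returns 26 -> [28]
dequeue() returns 28 -> []
enqueue(5) -> [5]
enqueue(25) -> [5, 25]
dequeue() returns 5 -> [25]
dequeue() returns 25 -> []
Final queue (front to back): []


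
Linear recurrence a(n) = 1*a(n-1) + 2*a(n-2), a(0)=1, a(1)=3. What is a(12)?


Build bottom-up:
...a(10)=1365, a(11)=2731, a(12)=1*2731+2*1365=5461


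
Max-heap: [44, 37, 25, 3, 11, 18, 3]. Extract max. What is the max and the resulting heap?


Max = 44
Replace root with last, heapify down
Resulting heap: [37, 11, 25, 3, 3, 18]


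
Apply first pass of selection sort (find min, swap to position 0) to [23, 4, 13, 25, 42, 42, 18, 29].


After one pass: [4, 23, 13, 25, 42, 42, 18, 29]


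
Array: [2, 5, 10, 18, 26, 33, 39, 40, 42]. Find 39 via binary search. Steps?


Search for 39:
[0,8] mid=4 arr[4]=26
[5,8] mid=6 arr[6]=39
Total: 2 comparisons


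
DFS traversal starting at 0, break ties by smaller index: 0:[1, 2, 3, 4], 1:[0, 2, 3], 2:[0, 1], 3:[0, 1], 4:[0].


DFS stack-based: start with [0]
Visit order: [0, 1, 2, 3, 4]


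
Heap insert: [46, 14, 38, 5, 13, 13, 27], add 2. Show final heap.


Append 2: [46, 14, 38, 5, 13, 13, 27, 2]
Bubble up: no swaps needed
Result: [46, 14, 38, 5, 13, 13, 27, 2]


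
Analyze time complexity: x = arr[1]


Analysis: constant-time operation, no loop
Complexity: O(1)


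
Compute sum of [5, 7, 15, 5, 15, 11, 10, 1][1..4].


Prefix sums: [0, 5, 12, 27, 32, 47, 58, 68, 69]
Sum[1..4] = prefix[5] - prefix[1] = 47 - 5 = 42


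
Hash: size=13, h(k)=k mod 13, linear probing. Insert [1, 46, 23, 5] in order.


Insertions: 1->slot 1; 46->slot 7; 23->slot 10; 5->slot 5
Table: [None, 1, None, None, None, 5, None, 46, None, None, 23, None, None]


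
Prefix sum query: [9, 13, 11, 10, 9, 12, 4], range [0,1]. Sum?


Prefix sums: [0, 9, 22, 33, 43, 52, 64, 68]
Sum[0..1] = prefix[2] - prefix[0] = 22 - 0 = 22


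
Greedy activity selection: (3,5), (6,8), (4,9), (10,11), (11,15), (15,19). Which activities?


Greedy: pick earliest-ending, then skip overlaps.
Selected (5 activities): [(3, 5), (6, 8), (10, 11), (11, 15), (15, 19)]


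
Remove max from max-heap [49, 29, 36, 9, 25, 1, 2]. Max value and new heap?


Max = 49
Replace root with last, heapify down
Resulting heap: [36, 29, 2, 9, 25, 1]


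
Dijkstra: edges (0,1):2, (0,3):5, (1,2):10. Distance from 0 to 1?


Dijkstra from 0:
Distances: {0: 0, 1: 2, 2: 12, 3: 5}
Shortest distance to 1 = 2, path = [0, 1]


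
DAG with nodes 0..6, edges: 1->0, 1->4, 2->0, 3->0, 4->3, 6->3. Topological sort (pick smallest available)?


Kahn's algorithm, process smallest node first
Order: [1, 2, 4, 5, 6, 3, 0]


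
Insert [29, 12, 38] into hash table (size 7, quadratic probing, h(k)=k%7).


Insertions: 29->slot 1; 12->slot 5; 38->slot 3
Table: [None, 29, None, 38, None, 12, None]


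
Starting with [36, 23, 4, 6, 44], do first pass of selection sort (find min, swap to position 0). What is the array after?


After one pass: [4, 23, 36, 6, 44]


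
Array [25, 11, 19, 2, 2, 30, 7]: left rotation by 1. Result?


Left rotate by 1: [11, 19, 2, 2, 30, 7, 25]


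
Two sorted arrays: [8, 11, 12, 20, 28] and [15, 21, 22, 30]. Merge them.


Compare heads, take smaller each step.
Merged: [8, 11, 12, 15, 20, 21, 22, 28, 30]


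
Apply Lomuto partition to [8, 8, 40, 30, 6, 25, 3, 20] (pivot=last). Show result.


Elements <= 20 go left of pivot.
Result: [8, 8, 6, 3, 20, 25, 30, 40], pivot at index 4


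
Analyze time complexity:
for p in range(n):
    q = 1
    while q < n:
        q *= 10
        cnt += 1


Per nesting level: O(n) * O(log n) = O(n log n)
Complexity: O(n log n)


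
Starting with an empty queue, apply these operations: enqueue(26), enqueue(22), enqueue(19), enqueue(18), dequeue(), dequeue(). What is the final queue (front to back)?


enqueue(26) -> [26]
enqueue(22) -> [26, 22]
enqueue(19) -> [26, 22, 19]
enqueue(18) -> [26, 22, 19, 18]
dequeue() returns 26 -> [22, 19, 18]
dequeue() returns 22 -> [19, 18]
Final queue (front to back): [19, 18]


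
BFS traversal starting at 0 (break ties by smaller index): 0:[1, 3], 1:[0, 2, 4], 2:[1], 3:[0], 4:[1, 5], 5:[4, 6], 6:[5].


BFS queue: start with [0]
Visit order: [0, 1, 3, 2, 4, 5, 6]


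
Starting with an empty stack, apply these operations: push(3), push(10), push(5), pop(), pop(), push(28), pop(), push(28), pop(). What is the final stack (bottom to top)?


push(3) -> [3]
push(10) -> [3, 10]
push(5) -> [3, 10, 5]
pop() returns 5 -> [3, 10]
pop() returns 10 -> [3]
push(28) -> [3, 28]
pop() returns 28 -> [3]
push(28) -> [3, 28]
pop() returns 28 -> [3]
Final stack (bottom to top): [3]


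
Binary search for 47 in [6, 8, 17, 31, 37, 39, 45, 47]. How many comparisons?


Search for 47:
[0,7] mid=3 arr[3]=31
[4,7] mid=5 arr[5]=39
[6,7] mid=6 arr[6]=45
[7,7] mid=7 arr[7]=47
Total: 4 comparisons


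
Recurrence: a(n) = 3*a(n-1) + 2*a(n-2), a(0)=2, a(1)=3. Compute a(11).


Build bottom-up:
...a(9)=92205, a(10)=328393, a(11)=3*328393+2*92205=1169589


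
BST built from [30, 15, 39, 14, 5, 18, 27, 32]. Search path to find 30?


BST root = 30
Search for 30: compare at each node
Path: [30]


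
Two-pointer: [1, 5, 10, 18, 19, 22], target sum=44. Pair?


Two pointers: lo=0, hi=5
No pair sums to 44


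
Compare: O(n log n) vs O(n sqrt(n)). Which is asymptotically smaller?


linearithmic grows slower than n^1.5
O(n log n) is asymptotically smaller; O(n sqrt(n)) grows faster


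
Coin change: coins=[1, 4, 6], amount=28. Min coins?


dp[0]=0; dp[i]=1+min(dp[i-c] for c in coins)
...dp[23]=5, dp[24]=4, dp[25]=5, dp[26]=5, dp[27]=6, dp[28]=5
Minimum coins for 28 = 5


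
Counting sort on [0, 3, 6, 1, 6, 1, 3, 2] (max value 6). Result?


Count array: [1, 2, 1, 2, 0, 0, 2]
Reconstruct: [0, 1, 1, 2, 3, 3, 6, 6]


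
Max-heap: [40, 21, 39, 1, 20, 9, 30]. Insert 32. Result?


Append 32: [40, 21, 39, 1, 20, 9, 30, 32]
Bubble up: swap idx 7(32) with idx 3(1); swap idx 3(32) with idx 1(21)
Result: [40, 32, 39, 21, 20, 9, 30, 1]


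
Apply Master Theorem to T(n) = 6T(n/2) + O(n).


a=6, b=2, c=1. log_2(6)=2.585 > c=1. Case 1: O(n^log_b(a)) = O(n^2.585)
Complexity: O(n^2.585)


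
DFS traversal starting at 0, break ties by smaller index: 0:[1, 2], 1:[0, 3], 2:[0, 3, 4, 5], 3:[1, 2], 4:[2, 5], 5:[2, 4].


DFS stack-based: start with [0]
Visit order: [0, 1, 3, 2, 4, 5]


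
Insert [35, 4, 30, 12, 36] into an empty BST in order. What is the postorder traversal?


Root = 35; build tree by BST insertion.
Postorder traversal: [12, 30, 4, 36, 35]


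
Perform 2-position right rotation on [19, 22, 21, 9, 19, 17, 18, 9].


Right rotate by 2: [18, 9, 19, 22, 21, 9, 19, 17]


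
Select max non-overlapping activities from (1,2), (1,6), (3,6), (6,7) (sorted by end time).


Greedy: pick earliest-ending, then skip overlaps.
Selected (3 activities): [(1, 2), (3, 6), (6, 7)]


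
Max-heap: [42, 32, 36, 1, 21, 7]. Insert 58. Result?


Append 58: [42, 32, 36, 1, 21, 7, 58]
Bubble up: swap idx 6(58) with idx 2(36); swap idx 2(58) with idx 0(42)
Result: [58, 32, 42, 1, 21, 7, 36]


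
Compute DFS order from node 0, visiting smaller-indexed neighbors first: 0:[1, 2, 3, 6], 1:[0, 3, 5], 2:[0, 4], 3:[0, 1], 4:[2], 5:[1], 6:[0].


DFS stack-based: start with [0]
Visit order: [0, 1, 3, 5, 2, 4, 6]


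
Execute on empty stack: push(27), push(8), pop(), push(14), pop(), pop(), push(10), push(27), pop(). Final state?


push(27) -> [27]
push(8) -> [27, 8]
pop() returns 8 -> [27]
push(14) -> [27, 14]
pop() returns 14 -> [27]
pop() returns 27 -> []
push(10) -> [10]
push(27) -> [10, 27]
pop() returns 27 -> [10]
Final stack (bottom to top): [10]


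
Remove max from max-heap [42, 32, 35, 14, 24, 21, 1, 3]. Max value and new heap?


Max = 42
Replace root with last, heapify down
Resulting heap: [35, 32, 21, 14, 24, 3, 1]


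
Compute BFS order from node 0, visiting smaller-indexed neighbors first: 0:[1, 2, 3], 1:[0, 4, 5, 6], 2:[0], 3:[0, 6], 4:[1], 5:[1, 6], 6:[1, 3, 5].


BFS queue: start with [0]
Visit order: [0, 1, 2, 3, 4, 5, 6]


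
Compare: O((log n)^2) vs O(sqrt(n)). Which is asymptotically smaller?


polylogarithmic grows slower than sublinear
O((log n)^2) is asymptotically smaller; O(sqrt(n)) grows faster


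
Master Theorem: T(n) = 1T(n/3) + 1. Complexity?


a=1, b=3, c=0. log_3(1)=0 = c=0. Case 2: O(n^c log n) = O(log n)
Complexity: O(log n)


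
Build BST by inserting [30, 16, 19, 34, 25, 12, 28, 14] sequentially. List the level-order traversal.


Root = 30; build tree by BST insertion.
Level-Order traversal: [30, 16, 34, 12, 19, 14, 25, 28]


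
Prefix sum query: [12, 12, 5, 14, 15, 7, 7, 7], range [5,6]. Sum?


Prefix sums: [0, 12, 24, 29, 43, 58, 65, 72, 79]
Sum[5..6] = prefix[7] - prefix[5] = 72 - 58 = 14


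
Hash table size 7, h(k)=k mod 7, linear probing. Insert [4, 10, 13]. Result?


Insertions: 4->slot 4; 10->slot 3; 13->slot 6
Table: [None, None, None, 10, 4, None, 13]


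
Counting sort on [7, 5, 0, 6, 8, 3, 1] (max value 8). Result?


Count array: [1, 1, 0, 1, 0, 1, 1, 1, 1]
Reconstruct: [0, 1, 3, 5, 6, 7, 8]


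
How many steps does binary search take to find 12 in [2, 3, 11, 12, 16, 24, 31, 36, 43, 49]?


Search for 12:
[0,9] mid=4 arr[4]=16
[0,3] mid=1 arr[1]=3
[2,3] mid=2 arr[2]=11
[3,3] mid=3 arr[3]=12
Total: 4 comparisons


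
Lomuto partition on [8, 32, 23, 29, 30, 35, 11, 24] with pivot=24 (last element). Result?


Elements <= 24 go left of pivot.
Result: [8, 23, 11, 24, 30, 35, 32, 29], pivot at index 3


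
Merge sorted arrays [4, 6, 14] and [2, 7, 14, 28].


Compare heads, take smaller each step.
Merged: [2, 4, 6, 7, 14, 14, 28]


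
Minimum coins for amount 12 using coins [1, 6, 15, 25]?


dp[0]=0; dp[i]=1+min(dp[i-c] for c in coins)
...dp[7]=2, dp[8]=3, dp[9]=4, dp[10]=5, dp[11]=6, dp[12]=2
Minimum coins for 12 = 2


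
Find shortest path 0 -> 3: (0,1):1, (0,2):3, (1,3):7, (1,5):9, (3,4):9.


Dijkstra from 0:
Distances: {0: 0, 1: 1, 2: 3, 3: 8, 4: 17, 5: 10}
Shortest distance to 3 = 8, path = [0, 1, 3]


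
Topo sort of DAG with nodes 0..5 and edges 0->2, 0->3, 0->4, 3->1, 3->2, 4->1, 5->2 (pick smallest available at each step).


Kahn's algorithm, process smallest node first
Order: [0, 3, 4, 1, 5, 2]


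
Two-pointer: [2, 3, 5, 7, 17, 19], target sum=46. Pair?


Two pointers: lo=0, hi=5
No pair sums to 46


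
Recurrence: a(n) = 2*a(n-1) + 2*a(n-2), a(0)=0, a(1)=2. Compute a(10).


Build bottom-up:
...a(8)=1792, a(9)=4896, a(10)=2*4896+2*1792=13376


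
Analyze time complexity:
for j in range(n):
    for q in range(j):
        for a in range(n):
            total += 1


Per nesting level: O(n) * O(n) [triangular over j] * O(n) = O(n^3)
Complexity: O(n^3)


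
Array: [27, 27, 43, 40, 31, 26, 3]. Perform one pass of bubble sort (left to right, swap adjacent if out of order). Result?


After one pass: [27, 27, 40, 31, 26, 3, 43]


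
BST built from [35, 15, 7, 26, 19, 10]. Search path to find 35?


BST root = 35
Search for 35: compare at each node
Path: [35]


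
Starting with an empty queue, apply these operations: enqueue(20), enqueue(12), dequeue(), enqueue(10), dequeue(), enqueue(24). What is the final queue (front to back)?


enqueue(20) -> [20]
enqueue(12) -> [20, 12]
dequeue() returns 20 -> [12]
enqueue(10) -> [12, 10]
dequeue() returns 12 -> [10]
enqueue(24) -> [10, 24]
Final queue (front to back): [10, 24]


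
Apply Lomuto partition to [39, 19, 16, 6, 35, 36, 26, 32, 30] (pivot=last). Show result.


Elements <= 30 go left of pivot.
Result: [19, 16, 6, 26, 30, 36, 39, 32, 35], pivot at index 4


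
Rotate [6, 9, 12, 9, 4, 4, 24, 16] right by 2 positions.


Right rotate by 2: [24, 16, 6, 9, 12, 9, 4, 4]


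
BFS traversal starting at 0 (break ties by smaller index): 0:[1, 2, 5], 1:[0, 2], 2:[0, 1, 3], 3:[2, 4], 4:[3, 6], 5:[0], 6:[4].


BFS queue: start with [0]
Visit order: [0, 1, 2, 5, 3, 4, 6]


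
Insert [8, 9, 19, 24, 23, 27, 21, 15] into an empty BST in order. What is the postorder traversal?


Root = 8; build tree by BST insertion.
Postorder traversal: [15, 21, 23, 27, 24, 19, 9, 8]


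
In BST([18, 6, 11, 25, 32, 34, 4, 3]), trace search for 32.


BST root = 18
Search for 32: compare at each node
Path: [18, 25, 32]


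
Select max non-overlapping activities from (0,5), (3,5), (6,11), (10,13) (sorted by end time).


Greedy: pick earliest-ending, then skip overlaps.
Selected (2 activities): [(0, 5), (6, 11)]


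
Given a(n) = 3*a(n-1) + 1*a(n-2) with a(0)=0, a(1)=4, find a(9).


Build bottom-up:
...a(7)=4756, a(8)=15708, a(9)=3*15708+1*4756=51880


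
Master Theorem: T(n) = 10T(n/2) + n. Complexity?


a=10, b=2, c=1. log_2(10)=3.322 > c=1. Case 1: O(n^log_b(a)) = O(n^3.322)
Complexity: O(n^3.322)


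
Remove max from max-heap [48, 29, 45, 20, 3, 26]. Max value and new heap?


Max = 48
Replace root with last, heapify down
Resulting heap: [45, 29, 26, 20, 3]


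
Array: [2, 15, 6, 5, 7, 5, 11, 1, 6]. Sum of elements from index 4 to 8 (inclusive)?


Prefix sums: [0, 2, 17, 23, 28, 35, 40, 51, 52, 58]
Sum[4..8] = prefix[9] - prefix[4] = 58 - 28 = 30


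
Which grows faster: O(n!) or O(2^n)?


exponential grows slower than factorial
O(2^n) is asymptotically smaller; O(n!) grows faster


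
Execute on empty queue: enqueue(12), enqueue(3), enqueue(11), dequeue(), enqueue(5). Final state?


enqueue(12) -> [12]
enqueue(3) -> [12, 3]
enqueue(11) -> [12, 3, 11]
dequeue() returns 12 -> [3, 11]
enqueue(5) -> [3, 11, 5]
Final queue (front to back): [3, 11, 5]


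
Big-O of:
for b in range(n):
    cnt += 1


Per nesting level: O(n) = O(n)
Complexity: O(n)


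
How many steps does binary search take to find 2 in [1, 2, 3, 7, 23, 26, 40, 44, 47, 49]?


Search for 2:
[0,9] mid=4 arr[4]=23
[0,3] mid=1 arr[1]=2
Total: 2 comparisons


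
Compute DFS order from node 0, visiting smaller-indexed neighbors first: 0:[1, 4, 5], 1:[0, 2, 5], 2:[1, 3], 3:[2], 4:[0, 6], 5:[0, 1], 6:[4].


DFS stack-based: start with [0]
Visit order: [0, 1, 2, 3, 5, 4, 6]


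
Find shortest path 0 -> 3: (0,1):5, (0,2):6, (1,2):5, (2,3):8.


Dijkstra from 0:
Distances: {0: 0, 1: 5, 2: 6, 3: 14}
Shortest distance to 3 = 14, path = [0, 2, 3]


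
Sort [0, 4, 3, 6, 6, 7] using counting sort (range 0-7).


Count array: [1, 0, 0, 1, 1, 0, 2, 1]
Reconstruct: [0, 3, 4, 6, 6, 7]


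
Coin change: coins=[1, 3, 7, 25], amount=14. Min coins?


dp[0]=0; dp[i]=1+min(dp[i-c] for c in coins)
...dp[9]=3, dp[10]=2, dp[11]=3, dp[12]=4, dp[13]=3, dp[14]=2
Minimum coins for 14 = 2


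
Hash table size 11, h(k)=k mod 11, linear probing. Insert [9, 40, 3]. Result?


Insertions: 9->slot 9; 40->slot 7; 3->slot 3
Table: [None, None, None, 3, None, None, None, 40, None, 9, None]


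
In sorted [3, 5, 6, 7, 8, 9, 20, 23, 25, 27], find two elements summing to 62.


Two pointers: lo=0, hi=9
No pair sums to 62


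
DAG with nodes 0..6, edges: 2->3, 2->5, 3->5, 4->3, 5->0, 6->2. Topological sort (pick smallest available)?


Kahn's algorithm, process smallest node first
Order: [1, 4, 6, 2, 3, 5, 0]


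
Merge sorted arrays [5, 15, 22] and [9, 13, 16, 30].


Compare heads, take smaller each step.
Merged: [5, 9, 13, 15, 16, 22, 30]


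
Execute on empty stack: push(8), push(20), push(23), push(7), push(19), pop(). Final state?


push(8) -> [8]
push(20) -> [8, 20]
push(23) -> [8, 20, 23]
push(7) -> [8, 20, 23, 7]
push(19) -> [8, 20, 23, 7, 19]
pop() returns 19 -> [8, 20, 23, 7]
Final stack (bottom to top): [8, 20, 23, 7]


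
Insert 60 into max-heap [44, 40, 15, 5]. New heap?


Append 60: [44, 40, 15, 5, 60]
Bubble up: swap idx 4(60) with idx 1(40); swap idx 1(60) with idx 0(44)
Result: [60, 44, 15, 5, 40]


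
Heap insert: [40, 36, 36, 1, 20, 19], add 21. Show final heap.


Append 21: [40, 36, 36, 1, 20, 19, 21]
Bubble up: no swaps needed
Result: [40, 36, 36, 1, 20, 19, 21]


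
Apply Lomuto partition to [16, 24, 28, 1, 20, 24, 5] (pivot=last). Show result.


Elements <= 5 go left of pivot.
Result: [1, 5, 28, 16, 20, 24, 24], pivot at index 1


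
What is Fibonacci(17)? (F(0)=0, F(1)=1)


F(n)=F(n-1)+F(n-2)
...F(15)=610, F(16)=987, F(17)=1597


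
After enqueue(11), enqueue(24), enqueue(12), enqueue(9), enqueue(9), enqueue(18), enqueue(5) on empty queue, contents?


enqueue(11) -> [11]
enqueue(24) -> [11, 24]
enqueue(12) -> [11, 24, 12]
enqueue(9) -> [11, 24, 12, 9]
enqueue(9) -> [11, 24, 12, 9, 9]
enqueue(18) -> [11, 24, 12, 9, 9, 18]
enqueue(5) -> [11, 24, 12, 9, 9, 18, 5]
Final queue (front to back): [11, 24, 12, 9, 9, 18, 5]


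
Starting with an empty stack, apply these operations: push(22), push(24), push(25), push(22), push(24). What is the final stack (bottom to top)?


push(22) -> [22]
push(24) -> [22, 24]
push(25) -> [22, 24, 25]
push(22) -> [22, 24, 25, 22]
push(24) -> [22, 24, 25, 22, 24]
Final stack (bottom to top): [22, 24, 25, 22, 24]


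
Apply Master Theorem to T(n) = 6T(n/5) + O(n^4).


a=6, b=5, c=4. log_5(6)=1.113 < c=4. Case 3: O(n^c) = O(n^4)
Complexity: O(n^4)


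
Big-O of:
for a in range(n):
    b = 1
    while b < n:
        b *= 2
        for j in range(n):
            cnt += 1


Per nesting level: O(n) * O(log n) * O(n) = O(n^2 log n)
Complexity: O(n^2 log n)


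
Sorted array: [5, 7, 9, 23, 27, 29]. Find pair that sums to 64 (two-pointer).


Two pointers: lo=0, hi=5
No pair sums to 64


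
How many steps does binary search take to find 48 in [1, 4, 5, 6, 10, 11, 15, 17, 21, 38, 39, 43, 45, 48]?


Search for 48:
[0,13] mid=6 arr[6]=15
[7,13] mid=10 arr[10]=39
[11,13] mid=12 arr[12]=45
[13,13] mid=13 arr[13]=48
Total: 4 comparisons


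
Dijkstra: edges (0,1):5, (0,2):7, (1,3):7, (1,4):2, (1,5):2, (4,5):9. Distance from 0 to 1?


Dijkstra from 0:
Distances: {0: 0, 1: 5, 2: 7, 3: 12, 4: 7, 5: 7}
Shortest distance to 1 = 5, path = [0, 1]


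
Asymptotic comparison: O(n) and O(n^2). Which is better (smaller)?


linear grows slower than quadratic
O(n) is asymptotically smaller; O(n^2) grows faster


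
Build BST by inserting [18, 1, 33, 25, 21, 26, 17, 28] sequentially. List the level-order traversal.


Root = 18; build tree by BST insertion.
Level-Order traversal: [18, 1, 33, 17, 25, 21, 26, 28]


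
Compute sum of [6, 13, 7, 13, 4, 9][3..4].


Prefix sums: [0, 6, 19, 26, 39, 43, 52]
Sum[3..4] = prefix[5] - prefix[3] = 43 - 26 = 17


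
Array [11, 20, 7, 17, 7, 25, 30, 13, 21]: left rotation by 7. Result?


Left rotate by 7: [13, 21, 11, 20, 7, 17, 7, 25, 30]


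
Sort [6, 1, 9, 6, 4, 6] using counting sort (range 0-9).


Count array: [0, 1, 0, 0, 1, 0, 3, 0, 0, 1]
Reconstruct: [1, 4, 6, 6, 6, 9]


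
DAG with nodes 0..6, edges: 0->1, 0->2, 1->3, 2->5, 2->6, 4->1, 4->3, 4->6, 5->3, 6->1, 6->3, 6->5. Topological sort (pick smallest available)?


Kahn's algorithm, process smallest node first
Order: [0, 2, 4, 6, 1, 5, 3]


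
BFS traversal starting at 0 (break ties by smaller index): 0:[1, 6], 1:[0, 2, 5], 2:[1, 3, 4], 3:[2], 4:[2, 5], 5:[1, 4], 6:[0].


BFS queue: start with [0]
Visit order: [0, 1, 6, 2, 5, 3, 4]


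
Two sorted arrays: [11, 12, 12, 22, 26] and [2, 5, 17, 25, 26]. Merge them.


Compare heads, take smaller each step.
Merged: [2, 5, 11, 12, 12, 17, 22, 25, 26, 26]


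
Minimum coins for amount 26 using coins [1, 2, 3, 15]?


dp[0]=0; dp[i]=1+min(dp[i-c] for c in coins)
...dp[21]=3, dp[22]=4, dp[23]=4, dp[24]=4, dp[25]=5, dp[26]=5
Minimum coins for 26 = 5


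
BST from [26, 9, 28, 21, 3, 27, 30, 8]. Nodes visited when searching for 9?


BST root = 26
Search for 9: compare at each node
Path: [26, 9]


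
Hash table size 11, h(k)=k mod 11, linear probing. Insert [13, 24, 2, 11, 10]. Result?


Insertions: 13->slot 2; 24->slot 3; 2->slot 4; 11->slot 0; 10->slot 10
Table: [11, None, 13, 24, 2, None, None, None, None, None, 10]


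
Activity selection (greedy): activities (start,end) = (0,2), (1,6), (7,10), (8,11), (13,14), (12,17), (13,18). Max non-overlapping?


Greedy: pick earliest-ending, then skip overlaps.
Selected (3 activities): [(0, 2), (7, 10), (13, 14)]


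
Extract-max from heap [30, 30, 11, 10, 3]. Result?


Max = 30
Replace root with last, heapify down
Resulting heap: [30, 10, 11, 3]


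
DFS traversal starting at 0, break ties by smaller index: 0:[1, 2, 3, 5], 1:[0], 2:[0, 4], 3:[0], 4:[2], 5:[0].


DFS stack-based: start with [0]
Visit order: [0, 1, 2, 4, 3, 5]


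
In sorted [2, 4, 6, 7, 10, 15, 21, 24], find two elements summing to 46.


Two pointers: lo=0, hi=7
No pair sums to 46


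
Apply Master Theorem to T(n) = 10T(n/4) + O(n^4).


a=10, b=4, c=4. log_4(10)=1.661 < c=4. Case 3: O(n^c) = O(n^4)
Complexity: O(n^4)


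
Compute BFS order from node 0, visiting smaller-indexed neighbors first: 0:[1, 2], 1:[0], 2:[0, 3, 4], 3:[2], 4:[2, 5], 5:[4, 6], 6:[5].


BFS queue: start with [0]
Visit order: [0, 1, 2, 3, 4, 5, 6]


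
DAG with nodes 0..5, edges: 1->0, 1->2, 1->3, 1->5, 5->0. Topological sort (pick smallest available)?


Kahn's algorithm, process smallest node first
Order: [1, 2, 3, 4, 5, 0]


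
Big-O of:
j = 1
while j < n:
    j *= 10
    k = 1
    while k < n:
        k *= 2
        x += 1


Per nesting level: O(log n) * O(log n) = O((log n)^2)
Complexity: O((log n)^2)


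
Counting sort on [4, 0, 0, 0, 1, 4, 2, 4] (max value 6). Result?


Count array: [3, 1, 1, 0, 3, 0, 0]
Reconstruct: [0, 0, 0, 1, 2, 4, 4, 4]


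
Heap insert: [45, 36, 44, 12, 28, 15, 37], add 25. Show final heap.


Append 25: [45, 36, 44, 12, 28, 15, 37, 25]
Bubble up: swap idx 7(25) with idx 3(12)
Result: [45, 36, 44, 25, 28, 15, 37, 12]


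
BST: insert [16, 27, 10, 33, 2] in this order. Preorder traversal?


Root = 16; build tree by BST insertion.
Preorder traversal: [16, 10, 2, 27, 33]


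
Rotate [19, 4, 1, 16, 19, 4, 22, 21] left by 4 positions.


Left rotate by 4: [19, 4, 22, 21, 19, 4, 1, 16]


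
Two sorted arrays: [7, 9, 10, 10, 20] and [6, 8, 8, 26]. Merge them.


Compare heads, take smaller each step.
Merged: [6, 7, 8, 8, 9, 10, 10, 20, 26]


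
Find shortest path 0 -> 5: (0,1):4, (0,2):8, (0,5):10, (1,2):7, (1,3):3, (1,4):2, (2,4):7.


Dijkstra from 0:
Distances: {0: 0, 1: 4, 2: 8, 3: 7, 4: 6, 5: 10}
Shortest distance to 5 = 10, path = [0, 5]


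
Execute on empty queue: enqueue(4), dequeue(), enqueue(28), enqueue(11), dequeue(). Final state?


enqueue(4) -> [4]
dequeue() returns 4 -> []
enqueue(28) -> [28]
enqueue(11) -> [28, 11]
dequeue() returns 28 -> [11]
Final queue (front to back): [11]


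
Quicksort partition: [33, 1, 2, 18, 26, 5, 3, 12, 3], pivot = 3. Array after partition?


Elements <= 3 go left of pivot.
Result: [1, 2, 3, 3, 26, 5, 33, 12, 18], pivot at index 3


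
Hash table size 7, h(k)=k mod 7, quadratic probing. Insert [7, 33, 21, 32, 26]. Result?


Insertions: 7->slot 0; 33->slot 5; 21->slot 1; 32->slot 4; 26->slot 6
Table: [7, 21, None, None, 32, 33, 26]


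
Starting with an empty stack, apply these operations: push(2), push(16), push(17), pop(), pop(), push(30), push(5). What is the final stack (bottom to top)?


push(2) -> [2]
push(16) -> [2, 16]
push(17) -> [2, 16, 17]
pop() returns 17 -> [2, 16]
pop() returns 16 -> [2]
push(30) -> [2, 30]
push(5) -> [2, 30, 5]
Final stack (bottom to top): [2, 30, 5]
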